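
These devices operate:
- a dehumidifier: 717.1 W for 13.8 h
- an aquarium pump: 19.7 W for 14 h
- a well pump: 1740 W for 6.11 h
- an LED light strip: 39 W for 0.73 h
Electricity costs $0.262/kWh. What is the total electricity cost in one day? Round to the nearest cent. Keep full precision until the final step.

$5.46

dehumidifier: 717.1 W × 13.8 h = 9,896 Wh = 9.896 kWh
aquarium pump: 19.7 W × 14 h = 276 Wh = 0.2758 kWh
well pump: 1740 W × 6.11 h = 10,631 Wh = 10.63 kWh
LED light strip: 39 W × 0.73 h = 28 Wh = 0.02847 kWh
Total energy = 9.896 + 0.2758 + 10.63 + 0.02847 = 20.83 kWh
Cost = 20.83 kWh × $0.262 = $5.46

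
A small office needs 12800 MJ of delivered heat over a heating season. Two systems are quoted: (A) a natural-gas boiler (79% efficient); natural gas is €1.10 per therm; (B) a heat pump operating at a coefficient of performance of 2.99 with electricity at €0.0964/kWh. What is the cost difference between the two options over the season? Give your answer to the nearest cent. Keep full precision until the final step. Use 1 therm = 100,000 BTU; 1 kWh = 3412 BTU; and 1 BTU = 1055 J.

Heat load = 12800 MJ = 12,800,000,000 J / 1055 = 12,132,701 BTU
Gas: input = 12,132,701 / 0.790 = 15,357,850 BTU = 153.6 therm → 153.6 × €1.10 = €168.94
Heat pump: 12,132,701 BTU / 3412 = 3,556 kWh heat; / 2.99 = 1,189 kWh in → × €0.0964 = €114.64
Difference = |€168.94 − €114.64| = €54.29

€54.29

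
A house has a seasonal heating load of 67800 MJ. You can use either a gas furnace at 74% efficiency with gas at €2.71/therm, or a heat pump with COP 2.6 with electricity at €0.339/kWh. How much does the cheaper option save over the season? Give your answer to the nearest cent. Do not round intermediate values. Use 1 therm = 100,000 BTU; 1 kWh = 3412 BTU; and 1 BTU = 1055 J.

€102.31

Heat load = 67800 MJ = 67,800,000,000 J / 1055 = 64,265,403 BTU
Gas: input = 64,265,403 / 0.74 = 86,845,139 BTU = 868.5 therm → 868.5 × €2.71 = €2,353.50
Heat pump: 64,265,403 BTU / 3412 = 18,840 kWh heat; / 2.6 = 7,244 kWh in → × €0.339 = €2,455.81
Difference = |€2,353.50 − €2,455.81| = €102.31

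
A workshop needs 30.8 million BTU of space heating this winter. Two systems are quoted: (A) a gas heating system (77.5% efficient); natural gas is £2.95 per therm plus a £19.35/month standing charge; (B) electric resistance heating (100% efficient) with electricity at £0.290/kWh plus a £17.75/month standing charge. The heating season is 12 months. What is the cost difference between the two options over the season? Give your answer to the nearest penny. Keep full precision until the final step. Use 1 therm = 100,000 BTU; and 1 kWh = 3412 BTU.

£1426.23

Heat load = 30.8 × 10⁶ BTU = 30,800,000 BTU
Gas: input = 30,800,000 / 0.775 = 39,741,935 BTU = 397.4 therm → 397.4 × £2.95 = £1,172.39; + 12 × £19.35 standing = £1,404.59
Electric: 30,800,000 BTU / 3412 = 9,027 kWh → × £0.290 = £2,617.82; + 12 × £17.75 standing = £2,830.82
Difference = |£1,404.59 − £2,830.82| = £1,426.23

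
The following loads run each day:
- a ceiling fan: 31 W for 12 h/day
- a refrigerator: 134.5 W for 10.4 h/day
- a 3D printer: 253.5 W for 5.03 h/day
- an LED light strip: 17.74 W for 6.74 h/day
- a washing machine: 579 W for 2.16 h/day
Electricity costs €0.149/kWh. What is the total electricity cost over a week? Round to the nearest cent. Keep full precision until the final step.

€4.61

ceiling fan: 31 W × 12 h × 7 d = 2,604 Wh = 2.604 kWh
refrigerator: 134.5 W × 10.4 h × 7 d = 9,792 Wh = 9.792 kWh
3D printer: 253.5 W × 5.03 h × 7 d = 8,926 Wh = 8.926 kWh
LED light strip: 17.74 W × 6.74 h × 7 d = 837 Wh = 0.837 kWh
washing machine: 579 W × 2.16 h × 7 d = 8,754 Wh = 8.754 kWh
Total energy = 2.604 + 9.792 + 8.926 + 0.837 + 8.754 = 30.91 kWh
Cost = 30.91 kWh × €0.149 = €4.61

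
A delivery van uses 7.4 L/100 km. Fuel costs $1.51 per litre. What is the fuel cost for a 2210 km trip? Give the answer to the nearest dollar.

$247

Fuel = 7.4 L/100 km × 2210 km / 100 = 163.5 L
Cost = 163.5 L × $1.51/L = $246.95 ≈ $247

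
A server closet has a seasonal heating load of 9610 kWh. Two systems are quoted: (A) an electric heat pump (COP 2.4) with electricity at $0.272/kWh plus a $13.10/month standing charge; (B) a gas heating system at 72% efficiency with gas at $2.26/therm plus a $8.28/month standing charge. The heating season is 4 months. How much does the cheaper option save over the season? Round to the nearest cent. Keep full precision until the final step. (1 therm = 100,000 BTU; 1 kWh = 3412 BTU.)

Heat load = 9610 kWh × 3412 = 32,789,320 BTU
Gas: input = 32,789,320 / 0.72 = 45,540,722 BTU = 455.4 therm → 455.4 × $2.26 = $1,029.22; + 4 × $8.28 standing = $1,062.34
Heat pump: 32,789,320 BTU / 3412 = 9,610 kWh heat; / 2.4 = 4,004 kWh in → × $0.272 = $1,089.13; + 4 × $13.10 standing = $1,141.53
Difference = |$1,062.34 − $1,141.53| = $79.19

$79.19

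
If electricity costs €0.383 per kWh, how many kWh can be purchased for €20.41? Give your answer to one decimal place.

€20.41 / €0.383 per kWh = 53.29 kWh

53.3 kWh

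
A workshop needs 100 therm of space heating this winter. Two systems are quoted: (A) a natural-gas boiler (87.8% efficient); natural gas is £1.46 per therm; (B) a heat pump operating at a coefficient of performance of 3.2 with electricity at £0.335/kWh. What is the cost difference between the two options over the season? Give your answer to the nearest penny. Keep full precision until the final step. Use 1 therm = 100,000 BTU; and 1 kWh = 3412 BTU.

Heat load = 100 therm × 100,000 = 10,000,000 BTU
Gas: input = 10,000,000 / 0.878 = 11,389,522 BTU = 113.9 therm → 113.9 × £1.46 = £166.29
Heat pump: 10,000,000 BTU / 3412 = 2,931 kWh heat; / 3.2 = 915.9 kWh in → × £0.335 = £306.82
Difference = |£166.29 − £306.82| = £140.53

£140.53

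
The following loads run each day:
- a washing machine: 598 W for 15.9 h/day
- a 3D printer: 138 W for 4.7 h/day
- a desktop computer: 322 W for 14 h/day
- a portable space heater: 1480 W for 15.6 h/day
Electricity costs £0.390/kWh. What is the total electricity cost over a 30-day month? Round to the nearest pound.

washing machine: 598 W × 15.9 h × 30 d = 285,246 Wh = 285.2 kWh
3D printer: 138 W × 4.7 h × 30 d = 19,458 Wh = 19.46 kWh
desktop computer: 322 W × 14 h × 30 d = 135,240 Wh = 135.2 kWh
portable space heater: 1480 W × 15.6 h × 30 d = 692,640 Wh = 692.6 kWh
Total energy = 285.2 + 19.46 + 135.2 + 692.6 = 1,133 kWh
Cost = 1,133 kWh × £0.390 = £441.71 ≈ £442

£442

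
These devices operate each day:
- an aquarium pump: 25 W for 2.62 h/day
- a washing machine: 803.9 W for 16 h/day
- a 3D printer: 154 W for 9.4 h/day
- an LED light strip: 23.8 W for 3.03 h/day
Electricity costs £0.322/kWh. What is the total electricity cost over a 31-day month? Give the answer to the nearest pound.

aquarium pump: 25 W × 2.62 h × 31 d = 2,030 Wh = 2.03 kWh
washing machine: 803.9 W × 16 h × 31 d = 398,734 Wh = 398.7 kWh
3D printer: 154 W × 9.4 h × 31 d = 44,876 Wh = 44.88 kWh
LED light strip: 23.8 W × 3.03 h × 31 d = 2,236 Wh = 2.236 kWh
Total energy = 2.03 + 398.7 + 44.88 + 2.236 = 447.9 kWh
Cost = 447.9 kWh × £0.322 = £144.22 ≈ £144

£144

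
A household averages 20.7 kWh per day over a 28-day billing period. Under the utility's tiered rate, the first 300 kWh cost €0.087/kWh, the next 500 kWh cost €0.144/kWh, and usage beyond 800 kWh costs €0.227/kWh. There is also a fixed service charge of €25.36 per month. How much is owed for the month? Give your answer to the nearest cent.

€91.72

Usage = 20.7 kWh/day × 28 days = 579.6 kWh
First 300 kWh × €0.087 = €26.10
Next 279.6 kWh × €0.144 = €40.26
Remaining tier: 0 kWh (not reached)
Energy charge = €66.36; + service €25.36 = €91.72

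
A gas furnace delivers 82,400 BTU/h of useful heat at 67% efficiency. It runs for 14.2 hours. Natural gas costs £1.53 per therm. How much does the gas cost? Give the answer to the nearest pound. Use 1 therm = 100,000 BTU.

Heat delivered = 82,400 BTU/h × 14.2 h = 1,170,080 BTU
Gas input = 1,170,080 / 0.67 = 1,746,388 BTU
= 1,746,388 / 100,000 = 17.46 therm
Cost = 17.46 × £1.53/therm = £26.72 ≈ £27

£27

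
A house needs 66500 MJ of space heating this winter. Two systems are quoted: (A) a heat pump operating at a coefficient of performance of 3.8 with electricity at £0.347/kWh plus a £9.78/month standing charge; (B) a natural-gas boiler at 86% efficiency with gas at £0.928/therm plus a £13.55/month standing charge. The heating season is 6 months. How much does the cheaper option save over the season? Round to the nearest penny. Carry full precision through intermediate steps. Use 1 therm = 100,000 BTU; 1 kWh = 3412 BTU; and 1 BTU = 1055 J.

Heat load = 66500 MJ = 66,500,000,000 J / 1055 = 63,033,175 BTU
Gas: input = 63,033,175 / 0.86 = 73,294,390 BTU = 732.9 therm → 732.9 × £0.928 = £680.17; + 6 × £13.55 standing = £761.47
Heat pump: 63,033,175 BTU / 3412 = 18,470 kWh heat; / 3.8 = 4,862 kWh in → × £0.347 = £1,686.96; + 6 × £9.78 standing = £1,745.64
Difference = |£761.47 − £1,745.64| = £984.17

£984.17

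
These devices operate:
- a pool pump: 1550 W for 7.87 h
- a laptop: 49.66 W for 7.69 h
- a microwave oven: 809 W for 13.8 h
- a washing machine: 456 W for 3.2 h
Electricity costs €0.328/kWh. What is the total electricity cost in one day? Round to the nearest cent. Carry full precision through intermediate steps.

€8.27

pool pump: 1550 W × 7.87 h = 12,198 Wh = 12.2 kWh
laptop: 49.66 W × 7.69 h = 382 Wh = 0.3819 kWh
microwave oven: 809 W × 13.8 h = 11,164 Wh = 11.16 kWh
washing machine: 456 W × 3.2 h = 1,459 Wh = 1.459 kWh
Total energy = 12.2 + 0.3819 + 11.16 + 1.459 = 25.2 kWh
Cost = 25.2 kWh × €0.328 = €8.27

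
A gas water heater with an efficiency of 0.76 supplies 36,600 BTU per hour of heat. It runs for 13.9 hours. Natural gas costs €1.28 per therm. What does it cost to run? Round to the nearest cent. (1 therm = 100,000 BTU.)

Heat delivered = 36,600 BTU/h × 13.9 h = 508,740 BTU
Gas input = 508,740 / 0.76 = 669,395 BTU
= 669,395 / 100,000 = 6.694 therm
Cost = 6.694 × €1.28/therm = €8.57

€8.57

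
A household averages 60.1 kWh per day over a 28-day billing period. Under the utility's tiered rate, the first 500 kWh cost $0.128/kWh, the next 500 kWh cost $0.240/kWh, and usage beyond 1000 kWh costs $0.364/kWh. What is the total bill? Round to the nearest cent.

Usage = 60.1 kWh/day × 28 days = 1682.8 kWh
First 500 kWh × $0.128 = $64.00
Next 500 kWh × $0.240 = $120.00
Remaining 682.8 kWh × $0.364 = $248.54
Total = $432.54

$432.54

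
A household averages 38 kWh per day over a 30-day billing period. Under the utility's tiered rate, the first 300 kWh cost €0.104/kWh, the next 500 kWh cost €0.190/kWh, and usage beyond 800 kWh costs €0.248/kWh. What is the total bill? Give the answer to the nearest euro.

Usage = 38 kWh/day × 30 days = 1140 kWh
First 300 kWh × €0.104 = €31.20
Next 500 kWh × €0.190 = €95.00
Remaining 340 kWh × €0.248 = €84.32
Total = €210.52 ≈ €211

€211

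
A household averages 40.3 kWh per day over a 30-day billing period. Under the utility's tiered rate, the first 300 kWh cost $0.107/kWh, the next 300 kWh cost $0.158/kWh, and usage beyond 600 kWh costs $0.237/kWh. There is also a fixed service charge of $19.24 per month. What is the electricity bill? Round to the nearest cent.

Usage = 40.3 kWh/day × 30 days = 1209 kWh
First 300 kWh × $0.107 = $32.10
Next 300 kWh × $0.158 = $47.40
Remaining 609 kWh × $0.237 = $144.33
Energy charge = $223.83; + service $19.24 = $243.07

$243.07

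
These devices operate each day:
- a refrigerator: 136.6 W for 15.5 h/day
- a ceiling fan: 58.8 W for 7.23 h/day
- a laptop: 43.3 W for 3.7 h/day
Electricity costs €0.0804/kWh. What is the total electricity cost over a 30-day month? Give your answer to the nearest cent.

€6.52

refrigerator: 136.6 W × 15.5 h × 30 d = 63,519 Wh = 63.52 kWh
ceiling fan: 58.8 W × 7.23 h × 30 d = 12,754 Wh = 12.75 kWh
laptop: 43.3 W × 3.7 h × 30 d = 4,806 Wh = 4.806 kWh
Total energy = 63.52 + 12.75 + 4.806 = 81.08 kWh
Cost = 81.08 kWh × €0.0804 = €6.52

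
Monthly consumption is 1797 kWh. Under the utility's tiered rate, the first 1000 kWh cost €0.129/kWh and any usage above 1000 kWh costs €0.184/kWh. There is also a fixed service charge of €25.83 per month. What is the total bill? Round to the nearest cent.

€301.48

First 1000 kWh × €0.129 = €129.00
Remaining 797 kWh × €0.184 = €146.65
Energy charge = €275.65; + service €25.83 = €301.48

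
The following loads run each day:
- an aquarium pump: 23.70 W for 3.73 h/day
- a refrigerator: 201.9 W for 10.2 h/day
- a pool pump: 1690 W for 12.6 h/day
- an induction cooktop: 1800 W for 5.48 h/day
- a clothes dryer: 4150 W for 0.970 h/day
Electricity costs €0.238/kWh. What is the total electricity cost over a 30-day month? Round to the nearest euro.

aquarium pump: 23.70 W × 3.73 h × 30 d = 2,652 Wh = 2.652 kWh
refrigerator: 201.9 W × 10.2 h × 30 d = 61,781 Wh = 61.78 kWh
pool pump: 1690 W × 12.6 h × 30 d = 638,820 Wh = 638.8 kWh
induction cooktop: 1800 W × 5.48 h × 30 d = 295,920 Wh = 295.9 kWh
clothes dryer: 4150 W × 0.970 h × 30 d = 120,765 Wh = 120.8 kWh
Total energy = 2.652 + 61.78 + 638.8 + 295.9 + 120.8 = 1,120 kWh
Cost = 1,120 kWh × €0.238 = €266.55 ≈ €267

€267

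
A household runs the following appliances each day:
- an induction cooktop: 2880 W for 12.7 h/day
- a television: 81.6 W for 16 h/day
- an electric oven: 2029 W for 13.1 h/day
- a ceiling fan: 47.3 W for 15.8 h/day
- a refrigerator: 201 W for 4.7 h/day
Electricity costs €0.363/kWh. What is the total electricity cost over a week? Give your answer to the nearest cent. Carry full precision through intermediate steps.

induction cooktop: 2880 W × 12.7 h × 7 d = 256,032 Wh = 256 kWh
television: 81.6 W × 16 h × 7 d = 9,139 Wh = 9.139 kWh
electric oven: 2029 W × 13.1 h × 7 d = 186,059 Wh = 186.1 kWh
ceiling fan: 47.3 W × 15.8 h × 7 d = 5,231 Wh = 5.231 kWh
refrigerator: 201 W × 4.7 h × 7 d = 6,613 Wh = 6.613 kWh
Total energy = 256 + 9.139 + 186.1 + 5.231 + 6.613 = 463.1 kWh
Cost = 463.1 kWh × €0.363 = €168.10

€168.10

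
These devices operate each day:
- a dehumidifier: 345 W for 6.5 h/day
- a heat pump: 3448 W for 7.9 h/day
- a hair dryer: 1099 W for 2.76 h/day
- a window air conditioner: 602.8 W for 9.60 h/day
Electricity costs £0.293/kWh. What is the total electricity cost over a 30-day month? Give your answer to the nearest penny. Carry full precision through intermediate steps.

dehumidifier: 345 W × 6.5 h × 30 d = 67,275 Wh = 67.28 kWh
heat pump: 3448 W × 7.9 h × 30 d = 817,176 Wh = 817.2 kWh
hair dryer: 1099 W × 2.76 h × 30 d = 90,997 Wh = 91 kWh
window air conditioner: 602.8 W × 9.60 h × 30 d = 173,606 Wh = 173.6 kWh
Total energy = 67.28 + 817.2 + 91 + 173.6 = 1,149 kWh
Cost = 1,149 kWh × £0.293 = £336.67

£336.67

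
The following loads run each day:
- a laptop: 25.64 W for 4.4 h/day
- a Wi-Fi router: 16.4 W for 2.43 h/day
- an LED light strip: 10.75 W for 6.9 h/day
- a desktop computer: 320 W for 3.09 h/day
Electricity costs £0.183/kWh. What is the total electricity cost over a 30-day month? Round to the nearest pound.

laptop: 25.64 W × 4.4 h × 30 d = 3,384 Wh = 3.384 kWh
Wi-Fi router: 16.4 W × 2.43 h × 30 d = 1,196 Wh = 1.196 kWh
LED light strip: 10.75 W × 6.9 h × 30 d = 2,225 Wh = 2.225 kWh
desktop computer: 320 W × 3.09 h × 30 d = 29,664 Wh = 29.66 kWh
Total energy = 3.384 + 1.196 + 2.225 + 29.66 = 36.47 kWh
Cost = 36.47 kWh × £0.183 = £6.67 ≈ £7

£7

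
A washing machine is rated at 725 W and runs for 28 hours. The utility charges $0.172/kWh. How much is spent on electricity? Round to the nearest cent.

Energy = 725 W × 28 h = 20,300 Wh = 20.3 kWh
Cost = 20.3 kWh × $0.172/kWh = $3.49

$3.49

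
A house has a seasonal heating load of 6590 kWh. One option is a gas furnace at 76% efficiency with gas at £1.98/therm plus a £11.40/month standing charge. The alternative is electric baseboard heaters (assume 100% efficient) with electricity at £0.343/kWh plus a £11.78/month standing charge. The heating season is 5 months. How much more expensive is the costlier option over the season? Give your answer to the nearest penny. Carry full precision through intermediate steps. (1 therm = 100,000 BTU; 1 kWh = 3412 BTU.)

Heat load = 6590 kWh × 3412 = 22,485,080 BTU
Gas: input = 22,485,080 / 0.76 = 29,585,632 BTU = 295.9 therm → 295.9 × £1.98 = £585.80; + 5 × £11.40 standing = £642.80
Electric: 22,485,080 BTU / 3412 = 6,590 kWh → × £0.343 = £2,260.37; + 5 × £11.78 standing = £2,319.27
Difference = |£642.80 − £2,319.27| = £1,676.47

£1676.47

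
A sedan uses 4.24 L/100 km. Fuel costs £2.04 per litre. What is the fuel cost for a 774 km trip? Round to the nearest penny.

£66.95

Fuel = 4.24 L/100 km × 774 km / 100 = 32.82 L
Cost = 32.82 L × £2.04/L = £66.95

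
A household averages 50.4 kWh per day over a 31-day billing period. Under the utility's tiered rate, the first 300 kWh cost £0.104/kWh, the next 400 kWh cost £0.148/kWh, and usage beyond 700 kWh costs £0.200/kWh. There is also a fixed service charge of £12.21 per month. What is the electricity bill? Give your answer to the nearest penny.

£275.09

Usage = 50.4 kWh/day × 31 days = 1562.4 kWh
First 300 kWh × £0.104 = £31.20
Next 400 kWh × £0.148 = £59.20
Remaining 862.4 kWh × £0.200 = £172.48
Energy charge = £262.88; + service £12.21 = £275.09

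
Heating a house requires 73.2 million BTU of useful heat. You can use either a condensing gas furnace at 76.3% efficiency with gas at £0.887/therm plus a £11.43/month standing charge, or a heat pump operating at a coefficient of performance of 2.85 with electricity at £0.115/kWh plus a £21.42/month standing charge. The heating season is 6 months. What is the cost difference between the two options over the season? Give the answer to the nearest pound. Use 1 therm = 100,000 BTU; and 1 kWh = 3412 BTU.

Heat load = 73.2 × 10⁶ BTU = 73,200,000 BTU
Gas: input = 73,200,000 / 0.763 = 95,937,090 BTU = 959.4 therm → 959.4 × £0.887 = £850.96; + 6 × £11.43 standing = £919.54
Heat pump: 73,200,000 BTU / 3412 = 21,450 kWh heat; / 2.85 = 7,528 kWh in → × £0.115 = £865.68; + 6 × £21.42 standing = £994.20
Difference = |£919.54 − £994.20| = £74.65 ≈ £75

£75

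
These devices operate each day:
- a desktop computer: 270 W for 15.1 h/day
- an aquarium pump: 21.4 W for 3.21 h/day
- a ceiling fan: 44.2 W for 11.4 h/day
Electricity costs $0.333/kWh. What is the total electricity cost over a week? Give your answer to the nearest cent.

$10.84

desktop computer: 270 W × 15.1 h × 7 d = 28,539 Wh = 28.54 kWh
aquarium pump: 21.4 W × 3.21 h × 7 d = 481 Wh = 0.4809 kWh
ceiling fan: 44.2 W × 11.4 h × 7 d = 3,527 Wh = 3.527 kWh
Total energy = 28.54 + 0.4809 + 3.527 = 32.55 kWh
Cost = 32.55 kWh × $0.333 = $10.84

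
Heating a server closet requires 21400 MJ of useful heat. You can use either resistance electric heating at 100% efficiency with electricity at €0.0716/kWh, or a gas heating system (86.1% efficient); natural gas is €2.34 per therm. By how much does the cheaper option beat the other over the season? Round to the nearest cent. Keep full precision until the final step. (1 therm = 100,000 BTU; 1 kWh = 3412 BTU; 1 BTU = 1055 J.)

Heat load = 21400 MJ = 21,400,000,000 J / 1055 = 20,284,360 BTU
Gas: input = 20,284,360 / 0.861 = 23,559,071 BTU = 235.6 therm → 235.6 × €2.34 = €551.28
Electric: 20,284,360 BTU / 3412 = 5,945 kWh → × €0.0716 = €425.66
Difference = |€551.28 − €425.66| = €125.62

€125.62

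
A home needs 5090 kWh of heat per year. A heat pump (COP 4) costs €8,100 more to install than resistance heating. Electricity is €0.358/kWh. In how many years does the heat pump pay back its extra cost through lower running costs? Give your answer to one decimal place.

5.9 years

Resistance: 5090 kWh × €0.358 = €1,822.22/yr
Heat pump: 5090 / 4 = 1272 kWh in → × €0.358 = €455.56/yr
Annual savings = €1,366.66
Payback = €8,100 / €1,366.66 = 5.93 years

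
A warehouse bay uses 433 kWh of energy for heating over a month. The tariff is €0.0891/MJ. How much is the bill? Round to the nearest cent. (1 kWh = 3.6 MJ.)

433 kWh × (3.6 MJ/kWh) = 1,559 MJ
Cost = 1,559 MJ × €0.0891/MJ = €138.89

€138.89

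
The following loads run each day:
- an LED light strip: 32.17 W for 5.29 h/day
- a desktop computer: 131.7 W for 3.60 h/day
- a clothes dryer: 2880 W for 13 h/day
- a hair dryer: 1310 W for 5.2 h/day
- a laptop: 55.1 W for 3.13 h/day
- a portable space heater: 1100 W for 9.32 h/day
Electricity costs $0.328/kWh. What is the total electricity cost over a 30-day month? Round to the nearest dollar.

LED light strip: 32.17 W × 5.29 h × 30 d = 5,105 Wh = 5.105 kWh
desktop computer: 131.7 W × 3.60 h × 30 d = 14,224 Wh = 14.22 kWh
clothes dryer: 2880 W × 13 h × 30 d = 1,123,200 Wh = 1,123 kWh
hair dryer: 1310 W × 5.2 h × 30 d = 204,360 Wh = 204.4 kWh
laptop: 55.1 W × 3.13 h × 30 d = 5,174 Wh = 5.174 kWh
portable space heater: 1100 W × 9.32 h × 30 d = 307,560 Wh = 307.6 kWh
Total energy = 5.105 + 14.22 + 1,123 + 204.4 + 5.174 + 307.6 = 1,660 kWh
Cost = 1,660 kWh × $0.328 = $544.36 ≈ $544

$544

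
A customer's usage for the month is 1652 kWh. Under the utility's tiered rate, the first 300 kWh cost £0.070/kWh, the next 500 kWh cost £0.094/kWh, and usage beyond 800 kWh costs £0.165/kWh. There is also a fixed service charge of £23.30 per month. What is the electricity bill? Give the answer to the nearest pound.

£232

First 300 kWh × £0.070 = £21.00
Next 500 kWh × £0.094 = £47.00
Remaining 852 kWh × £0.165 = £140.58
Energy charge = £208.58; + service £23.30 = £231.88 ≈ £232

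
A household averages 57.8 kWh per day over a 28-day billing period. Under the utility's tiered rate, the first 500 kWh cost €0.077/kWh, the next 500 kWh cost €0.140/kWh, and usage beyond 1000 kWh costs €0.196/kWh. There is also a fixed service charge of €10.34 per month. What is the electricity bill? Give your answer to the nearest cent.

Usage = 57.8 kWh/day × 28 days = 1618.4 kWh
First 500 kWh × €0.077 = €38.50
Next 500 kWh × €0.140 = €70.00
Remaining 618.4 kWh × €0.196 = €121.21
Energy charge = €229.71; + service €10.34 = €240.05

€240.05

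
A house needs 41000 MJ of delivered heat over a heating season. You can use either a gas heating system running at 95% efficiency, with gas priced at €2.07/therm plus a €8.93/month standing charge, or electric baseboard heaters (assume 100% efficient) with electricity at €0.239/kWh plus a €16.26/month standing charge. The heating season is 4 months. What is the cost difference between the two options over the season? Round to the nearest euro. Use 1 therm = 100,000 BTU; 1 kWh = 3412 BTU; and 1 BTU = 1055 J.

€1905

Heat load = 41000 MJ = 41,000,000,000 J / 1055 = 38,862,559 BTU
Gas: input = 38,862,559 / 0.95 = 40,907,957 BTU = 409.1 therm → 409.1 × €2.07 = €846.79; + 4 × €8.93 standing = €882.51
Electric: 38,862,559 BTU / 3412 = 11,390 kWh → × €0.239 = €2,722.20; + 4 × €16.26 standing = €2,787.24
Difference = |€882.51 − €2,787.24| = €1,904.73 ≈ €1905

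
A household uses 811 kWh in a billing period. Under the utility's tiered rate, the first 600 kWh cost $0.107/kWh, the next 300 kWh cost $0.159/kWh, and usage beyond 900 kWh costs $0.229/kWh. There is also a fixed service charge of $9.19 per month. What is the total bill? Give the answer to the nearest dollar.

First 600 kWh × $0.107 = $64.20
Next 211 kWh × $0.159 = $33.55
Remaining tier: 0 kWh (not reached)
Energy charge = $97.75; + service $9.19 = $106.94 ≈ $107

$107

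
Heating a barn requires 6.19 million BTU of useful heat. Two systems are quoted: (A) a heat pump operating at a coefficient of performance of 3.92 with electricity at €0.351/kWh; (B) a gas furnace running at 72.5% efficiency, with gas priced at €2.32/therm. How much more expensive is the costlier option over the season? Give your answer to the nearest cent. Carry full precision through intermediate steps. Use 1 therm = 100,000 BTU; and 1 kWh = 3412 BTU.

Heat load = 6.19 × 10⁶ BTU = 6,190,000 BTU
Gas: input = 6,190,000 / 0.725 = 8,537,931 BTU = 85.38 therm → 85.38 × €2.32 = €198.08
Heat pump: 6,190,000 BTU / 3412 = 1,814 kWh heat; / 3.92 = 462.8 kWh in → × €0.351 = €162.44
Difference = |€198.08 − €162.44| = €35.64

€35.64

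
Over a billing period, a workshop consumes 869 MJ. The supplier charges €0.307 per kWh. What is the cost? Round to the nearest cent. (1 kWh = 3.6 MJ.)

869 MJ × (0.27778 kWh/MJ) = 241.4 kWh
Cost = 241.4 kWh × €0.307/kWh = €74.11

€74.11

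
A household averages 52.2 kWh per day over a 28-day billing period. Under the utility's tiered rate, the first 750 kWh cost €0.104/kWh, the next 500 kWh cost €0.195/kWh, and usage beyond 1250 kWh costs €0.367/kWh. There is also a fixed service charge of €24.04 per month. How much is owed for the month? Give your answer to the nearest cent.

Usage = 52.2 kWh/day × 28 days = 1461.6 kWh
First 750 kWh × €0.104 = €78.00
Next 500 kWh × €0.195 = €97.50
Remaining 211.6 kWh × €0.367 = €77.66
Energy charge = €253.16; + service €24.04 = €277.20

€277.20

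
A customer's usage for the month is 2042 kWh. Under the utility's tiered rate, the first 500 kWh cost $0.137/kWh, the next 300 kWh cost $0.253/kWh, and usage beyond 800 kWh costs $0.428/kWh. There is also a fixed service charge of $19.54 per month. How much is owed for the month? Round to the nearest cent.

$695.52

First 500 kWh × $0.137 = $68.50
Next 300 kWh × $0.253 = $75.90
Remaining 1242 kWh × $0.428 = $531.58
Energy charge = $675.98; + service $19.54 = $695.52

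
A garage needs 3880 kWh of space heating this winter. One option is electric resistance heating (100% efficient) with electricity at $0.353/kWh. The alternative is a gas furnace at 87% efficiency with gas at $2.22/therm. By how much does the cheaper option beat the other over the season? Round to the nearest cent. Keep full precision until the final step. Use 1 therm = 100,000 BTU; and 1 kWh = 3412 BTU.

$1031.83

Heat load = 3880 kWh × 3412 = 13,238,560 BTU
Gas: input = 13,238,560 / 0.87 = 15,216,736 BTU = 152.2 therm → 152.2 × $2.22 = $337.81
Electric: 13,238,560 BTU / 3412 = 3,880 kWh → × $0.353 = $1,369.64
Difference = |$337.81 − $1,369.64| = $1,031.83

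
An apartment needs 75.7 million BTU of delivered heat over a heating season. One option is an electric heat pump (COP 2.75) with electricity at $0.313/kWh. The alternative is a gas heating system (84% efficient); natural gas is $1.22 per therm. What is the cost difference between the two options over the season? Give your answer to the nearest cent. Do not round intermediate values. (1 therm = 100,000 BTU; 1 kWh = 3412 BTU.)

Heat load = 75.7 × 10⁶ BTU = 75,700,000 BTU
Gas: input = 75,700,000 / 0.84 = 90,119,048 BTU = 901.2 therm → 901.2 × $1.22 = $1,099.45
Heat pump: 75,700,000 BTU / 3412 = 22,190 kWh heat; / 2.75 = 8,068 kWh in → × $0.313 = $2,525.22
Difference = |$1,099.45 − $2,525.22| = $1,425.76

$1425.76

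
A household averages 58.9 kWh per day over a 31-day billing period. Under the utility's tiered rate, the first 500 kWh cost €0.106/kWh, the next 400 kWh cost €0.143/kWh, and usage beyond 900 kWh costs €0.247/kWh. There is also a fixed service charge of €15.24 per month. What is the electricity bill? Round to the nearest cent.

Usage = 58.9 kWh/day × 31 days = 1825.9 kWh
First 500 kWh × €0.106 = €53.00
Next 400 kWh × €0.143 = €57.20
Remaining 925.9 kWh × €0.247 = €228.70
Energy charge = €338.90; + service €15.24 = €354.14

€354.14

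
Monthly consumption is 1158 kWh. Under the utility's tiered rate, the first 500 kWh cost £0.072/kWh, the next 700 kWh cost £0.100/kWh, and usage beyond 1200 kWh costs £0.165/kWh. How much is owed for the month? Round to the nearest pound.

£102

First 500 kWh × £0.072 = £36.00
Next 658 kWh × £0.100 = £65.80
Remaining tier: 0 kWh (not reached)
Total = £101.80 ≈ £102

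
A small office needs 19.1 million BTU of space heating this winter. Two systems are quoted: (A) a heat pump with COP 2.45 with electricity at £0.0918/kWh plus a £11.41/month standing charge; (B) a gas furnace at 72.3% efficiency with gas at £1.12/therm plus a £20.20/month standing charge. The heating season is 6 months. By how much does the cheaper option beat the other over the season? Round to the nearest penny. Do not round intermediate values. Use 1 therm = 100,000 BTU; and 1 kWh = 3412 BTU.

Heat load = 19.1 × 10⁶ BTU = 19,100,000 BTU
Gas: input = 19,100,000 / 0.723 = 26,417,704 BTU = 264.2 therm → 264.2 × £1.12 = £295.88; + 6 × £20.20 standing = £417.08
Heat pump: 19,100,000 BTU / 3412 = 5,598 kWh heat; / 2.45 = 2,285 kWh in → × £0.0918 = £209.75; + 6 × £11.41 standing = £278.21
Difference = |£417.08 − £278.21| = £138.87

£138.87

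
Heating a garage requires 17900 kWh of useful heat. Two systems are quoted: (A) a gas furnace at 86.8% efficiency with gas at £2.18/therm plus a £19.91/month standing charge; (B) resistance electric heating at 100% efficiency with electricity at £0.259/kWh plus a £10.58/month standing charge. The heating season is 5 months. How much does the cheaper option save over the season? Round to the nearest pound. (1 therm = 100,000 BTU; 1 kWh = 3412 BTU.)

Heat load = 17900 kWh × 3412 = 61,074,800 BTU
Gas: input = 61,074,800 / 0.868 = 70,362,673 BTU = 703.6 therm → 703.6 × £2.18 = £1,533.91; + 5 × £19.91 standing = £1,633.46
Electric: 61,074,800 BTU / 3412 = 17,900 kWh → × £0.259 = £4,636.10; + 5 × £10.58 standing = £4,689.00
Difference = |£1,633.46 − £4,689.00| = £3,055.54 ≈ £3056

£3056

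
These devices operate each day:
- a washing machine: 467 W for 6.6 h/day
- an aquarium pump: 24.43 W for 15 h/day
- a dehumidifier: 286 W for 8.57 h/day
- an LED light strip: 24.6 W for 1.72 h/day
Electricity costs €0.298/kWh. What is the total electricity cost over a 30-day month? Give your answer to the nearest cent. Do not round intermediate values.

washing machine: 467 W × 6.6 h × 30 d = 92,466 Wh = 92.47 kWh
aquarium pump: 24.43 W × 15 h × 30 d = 10,994 Wh = 10.99 kWh
dehumidifier: 286 W × 8.57 h × 30 d = 73,531 Wh = 73.53 kWh
LED light strip: 24.6 W × 1.72 h × 30 d = 1,269 Wh = 1.269 kWh
Total energy = 92.47 + 10.99 + 73.53 + 1.269 = 178.3 kWh
Cost = 178.3 kWh × €0.298 = €53.12

€53.12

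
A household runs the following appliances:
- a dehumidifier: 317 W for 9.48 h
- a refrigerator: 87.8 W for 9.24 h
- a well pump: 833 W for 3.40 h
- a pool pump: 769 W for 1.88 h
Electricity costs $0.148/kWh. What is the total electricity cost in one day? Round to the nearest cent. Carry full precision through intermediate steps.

dehumidifier: 317 W × 9.48 h = 3,005 Wh = 3.005 kWh
refrigerator: 87.8 W × 9.24 h = 811 Wh = 0.8113 kWh
well pump: 833 W × 3.40 h = 2,832 Wh = 2.832 kWh
pool pump: 769 W × 1.88 h = 1,446 Wh = 1.446 kWh
Total energy = 3.005 + 0.8113 + 2.832 + 1.446 = 8.094 kWh
Cost = 8.094 kWh × $0.148 = $1.20

$1.20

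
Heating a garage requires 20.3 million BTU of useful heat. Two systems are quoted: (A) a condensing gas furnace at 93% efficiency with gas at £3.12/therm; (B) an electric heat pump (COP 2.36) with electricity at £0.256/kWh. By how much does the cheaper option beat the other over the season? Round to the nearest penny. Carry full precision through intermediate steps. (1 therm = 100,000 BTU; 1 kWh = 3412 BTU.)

Heat load = 20.3 × 10⁶ BTU = 20,300,000 BTU
Gas: input = 20,300,000 / 0.93 = 21,827,957 BTU = 218.3 therm → 218.3 × £3.12 = £681.03
Heat pump: 20,300,000 BTU / 3412 = 5,950 kWh heat; / 2.36 = 2,521 kWh in → × £0.256 = £645.38
Difference = |£681.03 − £645.38| = £35.65

£35.65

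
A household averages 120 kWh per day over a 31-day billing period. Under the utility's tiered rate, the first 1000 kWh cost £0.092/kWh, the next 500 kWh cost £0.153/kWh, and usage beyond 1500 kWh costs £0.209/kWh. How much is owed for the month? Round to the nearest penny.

£632.48

Usage = 120 kWh/day × 31 days = 3720 kWh
First 1000 kWh × £0.092 = £92.00
Next 500 kWh × £0.153 = £76.50
Remaining 2220 kWh × £0.209 = £463.98
Total = £632.48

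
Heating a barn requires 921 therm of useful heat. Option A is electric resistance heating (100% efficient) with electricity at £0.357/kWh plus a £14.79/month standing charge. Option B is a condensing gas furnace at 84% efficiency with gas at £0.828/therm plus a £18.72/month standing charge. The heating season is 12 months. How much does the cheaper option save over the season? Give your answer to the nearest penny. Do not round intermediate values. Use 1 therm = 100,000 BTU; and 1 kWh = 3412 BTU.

£8681.49

Heat load = 921 therm × 100,000 = 92,100,000 BTU
Gas: input = 92,100,000 / 0.84 = 109,642,857 BTU = 1,096 therm → 1,096 × £0.828 = £907.84; + 12 × £18.72 standing = £1,132.48
Electric: 92,100,000 BTU / 3412 = 26,990 kWh → × £0.357 = £9,636.49; + 12 × £14.79 standing = £9,813.97
Difference = |£1,132.48 − £9,813.97| = £8,681.49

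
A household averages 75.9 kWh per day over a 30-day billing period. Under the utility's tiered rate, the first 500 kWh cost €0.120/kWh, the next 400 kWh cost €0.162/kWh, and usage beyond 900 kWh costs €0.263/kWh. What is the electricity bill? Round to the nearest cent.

Usage = 75.9 kWh/day × 30 days = 2277 kWh
First 500 kWh × €0.120 = €60.00
Next 400 kWh × €0.162 = €64.80
Remaining 1377 kWh × €0.263 = €362.15
Total = €486.95

€486.95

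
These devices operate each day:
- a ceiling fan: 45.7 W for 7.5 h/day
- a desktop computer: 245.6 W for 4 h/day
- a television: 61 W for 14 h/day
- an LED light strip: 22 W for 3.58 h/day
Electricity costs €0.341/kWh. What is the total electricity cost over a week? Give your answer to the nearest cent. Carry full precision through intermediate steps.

ceiling fan: 45.7 W × 7.5 h × 7 d = 2,399 Wh = 2.399 kWh
desktop computer: 245.6 W × 4 h × 7 d = 6,877 Wh = 6.877 kWh
television: 61 W × 14 h × 7 d = 5,978 Wh = 5.978 kWh
LED light strip: 22 W × 3.58 h × 7 d = 551 Wh = 0.5513 kWh
Total energy = 2.399 + 6.877 + 5.978 + 0.5513 = 15.81 kWh
Cost = 15.81 kWh × €0.341 = €5.39

€5.39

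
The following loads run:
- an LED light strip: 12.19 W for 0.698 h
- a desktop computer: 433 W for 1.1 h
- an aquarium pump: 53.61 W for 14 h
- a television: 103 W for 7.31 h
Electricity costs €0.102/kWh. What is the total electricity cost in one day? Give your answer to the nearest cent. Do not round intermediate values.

€0.20

LED light strip: 12.19 W × 0.698 h = 9 Wh = 0.008509 kWh
desktop computer: 433 W × 1.1 h = 476 Wh = 0.4763 kWh
aquarium pump: 53.61 W × 14 h = 751 Wh = 0.7505 kWh
television: 103 W × 7.31 h = 753 Wh = 0.7529 kWh
Total energy = 0.008509 + 0.4763 + 0.7505 + 0.7529 = 1.988 kWh
Cost = 1.988 kWh × €0.102 = €0.20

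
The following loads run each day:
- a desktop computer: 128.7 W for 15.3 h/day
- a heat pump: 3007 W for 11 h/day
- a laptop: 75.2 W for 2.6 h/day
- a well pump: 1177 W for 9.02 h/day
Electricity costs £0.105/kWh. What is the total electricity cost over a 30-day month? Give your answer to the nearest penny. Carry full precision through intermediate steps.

desktop computer: 128.7 W × 15.3 h × 30 d = 59,073 Wh = 59.07 kWh
heat pump: 3007 W × 11 h × 30 d = 992,310 Wh = 992.3 kWh
laptop: 75.2 W × 2.6 h × 30 d = 5,866 Wh = 5.866 kWh
well pump: 1177 W × 9.02 h × 30 d = 318,496 Wh = 318.5 kWh
Total energy = 59.07 + 992.3 + 5.866 + 318.5 = 1,376 kWh
Cost = 1,376 kWh × £0.105 = £144.45

£144.45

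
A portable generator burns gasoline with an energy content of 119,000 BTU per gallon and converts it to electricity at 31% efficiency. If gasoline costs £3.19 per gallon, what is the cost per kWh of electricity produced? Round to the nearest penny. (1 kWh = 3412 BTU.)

Electrical output per gallon = 119,000 BTU × 0.31 / 3412 BTU/kWh = 10.81 kWh
Cost per kWh = £3.19 / 10.81 kWh = £0.295

£0.30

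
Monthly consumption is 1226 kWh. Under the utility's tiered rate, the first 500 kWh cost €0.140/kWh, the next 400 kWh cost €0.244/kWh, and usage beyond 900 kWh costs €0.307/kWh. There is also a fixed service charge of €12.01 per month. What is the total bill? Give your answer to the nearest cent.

€279.69

First 500 kWh × €0.140 = €70.00
Next 400 kWh × €0.244 = €97.60
Remaining 326 kWh × €0.307 = €100.08
Energy charge = €267.68; + service €12.01 = €279.69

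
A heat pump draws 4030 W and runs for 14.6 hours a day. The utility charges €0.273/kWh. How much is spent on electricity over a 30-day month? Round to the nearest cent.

Energy = 4030 W × 14.6 h/day × 30 days = 1,765,140 Wh = 1,765 kWh
Cost = 1,765 kWh × €0.273/kWh = €481.88

€481.88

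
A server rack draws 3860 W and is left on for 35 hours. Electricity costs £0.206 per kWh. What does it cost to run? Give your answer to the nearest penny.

Energy = 3860 W × 35 h = 135,100 Wh = 135.1 kWh
Cost = 135.1 kWh × £0.206/kWh = £27.83

£27.83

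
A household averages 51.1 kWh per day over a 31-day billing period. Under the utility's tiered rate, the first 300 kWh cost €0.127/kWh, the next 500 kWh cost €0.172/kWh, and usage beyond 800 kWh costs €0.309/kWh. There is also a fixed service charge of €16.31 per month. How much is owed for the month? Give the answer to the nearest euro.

€383

Usage = 51.1 kWh/day × 31 days = 1584.1 kWh
First 300 kWh × €0.127 = €38.10
Next 500 kWh × €0.172 = €86.00
Remaining 784.1 kWh × €0.309 = €242.29
Energy charge = €366.39; + service €16.31 = €382.70 ≈ €383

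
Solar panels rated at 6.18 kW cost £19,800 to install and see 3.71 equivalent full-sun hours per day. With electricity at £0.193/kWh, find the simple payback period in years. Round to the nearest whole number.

Daily generation = 6.18 kW × 3.71 h = 22.93 kWh
Annual generation = 22.93 × 365 = 8368.6 kWh
Annual savings = 8368.6 × £0.193 = £1,615.15
Payback = £19,800 / £1,615.15 = 12.3 years

12 years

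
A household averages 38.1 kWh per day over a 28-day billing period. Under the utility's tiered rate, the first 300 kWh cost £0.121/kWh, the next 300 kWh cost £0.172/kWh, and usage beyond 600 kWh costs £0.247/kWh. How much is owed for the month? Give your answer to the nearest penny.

Usage = 38.1 kWh/day × 28 days = 1066.8 kWh
First 300 kWh × £0.121 = £36.30
Next 300 kWh × £0.172 = £51.60
Remaining 466.8 kWh × £0.247 = £115.30
Total = £203.20

£203.20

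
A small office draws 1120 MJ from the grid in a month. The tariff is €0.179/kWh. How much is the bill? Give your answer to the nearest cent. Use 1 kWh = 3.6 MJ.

€55.69

1120 MJ × (0.27778 kWh/MJ) = 311.1 kWh
Cost = 311.1 kWh × €0.179/kWh = €55.69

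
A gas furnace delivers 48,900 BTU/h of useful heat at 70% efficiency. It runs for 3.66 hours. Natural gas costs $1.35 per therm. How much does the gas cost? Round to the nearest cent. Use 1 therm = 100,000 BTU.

Heat delivered = 48,900 BTU/h × 3.66 h = 178,974 BTU
Gas input = 178,974 / 0.700 = 255,677 BTU
= 255,677 / 100,000 = 2.557 therm
Cost = 2.557 × $1.35/therm = $3.45

$3.45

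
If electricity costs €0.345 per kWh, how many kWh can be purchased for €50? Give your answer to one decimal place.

€50 / €0.345 per kWh = 144.9 kWh

144.9 kWh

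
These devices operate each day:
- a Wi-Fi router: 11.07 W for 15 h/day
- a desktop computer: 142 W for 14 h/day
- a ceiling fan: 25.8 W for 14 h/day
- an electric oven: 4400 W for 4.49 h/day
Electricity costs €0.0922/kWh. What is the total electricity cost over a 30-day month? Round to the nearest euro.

Wi-Fi router: 11.07 W × 15 h × 30 d = 4,982 Wh = 4.981 kWh
desktop computer: 142 W × 14 h × 30 d = 59,640 Wh = 59.64 kWh
ceiling fan: 25.8 W × 14 h × 30 d = 10,836 Wh = 10.84 kWh
electric oven: 4400 W × 4.49 h × 30 d = 592,680 Wh = 592.7 kWh
Total energy = 4.981 + 59.64 + 10.84 + 592.7 = 668.1 kWh
Cost = 668.1 kWh × €0.0922 = €61.60 ≈ €62

€62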